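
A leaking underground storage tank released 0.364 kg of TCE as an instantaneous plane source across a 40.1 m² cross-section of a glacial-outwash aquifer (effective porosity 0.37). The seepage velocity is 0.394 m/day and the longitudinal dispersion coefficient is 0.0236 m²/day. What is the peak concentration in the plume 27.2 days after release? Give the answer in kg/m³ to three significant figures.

The peak of an instantaneous 1D plume sits at x = vt; there the Gaussian factor is 1 and C_max = M/(n_e·A·√(4πDt)), where n_e·A is the pore area the mass is dissolved in.
√(4πDt) = √(4π × 0.0236 × 27.2) = 2.840 m, so C_max = 0.364/(0.37 × 40.1 × 2.840) = 0.00864 kg/m³.

0.00864 kg/m³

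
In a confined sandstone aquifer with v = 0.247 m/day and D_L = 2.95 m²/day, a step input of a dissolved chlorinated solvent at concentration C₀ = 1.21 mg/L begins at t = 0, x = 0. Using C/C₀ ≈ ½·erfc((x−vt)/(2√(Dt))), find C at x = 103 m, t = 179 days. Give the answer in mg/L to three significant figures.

0.0426 mg/L

For a continuous step input, C/C₀ ≈ ½·erfc((x−vt)/(2√(Dt))).
vt = 0.247 × 179 = 44.213 m and 2√(Dt) = 2√(2.95 × 179) = 45.96 m.
Argument (x−vt)/(2√(Dt)) = (103 − 44.213)/45.96 = 1.279; ½·erfc(1.279) = 0.03524.
C = 1.21 × 0.03524 = 0.0426 mg/L.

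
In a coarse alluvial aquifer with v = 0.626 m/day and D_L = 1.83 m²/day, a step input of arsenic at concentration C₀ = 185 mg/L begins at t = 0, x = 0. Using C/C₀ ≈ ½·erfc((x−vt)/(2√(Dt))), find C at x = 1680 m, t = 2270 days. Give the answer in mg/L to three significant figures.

For a continuous step input, C/C₀ ≈ ½·erfc((x−vt)/(2√(Dt))).
vt = 0.626 × 2270 = 1421.02 m and 2√(Dt) = 2√(1.83 × 2270) = 128.9 m.
Argument (x−vt)/(2√(Dt)) = (1680 − 1421.02)/128.9 = 2.009; ½·erfc(2.009) = 0.002248.
C = 185 × 0.002248 = 0.416 mg/L.

0.416 mg/L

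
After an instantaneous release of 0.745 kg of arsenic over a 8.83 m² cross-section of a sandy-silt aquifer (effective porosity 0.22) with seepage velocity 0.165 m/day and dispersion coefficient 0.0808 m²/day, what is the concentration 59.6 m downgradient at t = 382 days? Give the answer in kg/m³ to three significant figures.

For an instantaneous plane source, C(x,t) = M/(n_e·A·√(4πDt)) · exp(−(x−vt)²/(4Dt)), with n_e·A the pore (flow) area.
Plume center vt = 0.165 × 382 = 63.03 m, so the well at 59.6 m is 3.43 m upgradient of the peak.
√(4πDt) = 19.69 m, giving peak height M/(n_e·A·√(4πDt)) = 0.745/(0.22 × 8.83 × 19.69) = 0.01948 kg/m³.
(x−vt)²/(4Dt) = (-3.43)²/(4 × 0.0808 × 382) = 0.09529; exp(−0.09529) = 0.9091.
C = 0.01948 × 0.9091 = 0.0177 kg/m³.

0.0177 kg/m³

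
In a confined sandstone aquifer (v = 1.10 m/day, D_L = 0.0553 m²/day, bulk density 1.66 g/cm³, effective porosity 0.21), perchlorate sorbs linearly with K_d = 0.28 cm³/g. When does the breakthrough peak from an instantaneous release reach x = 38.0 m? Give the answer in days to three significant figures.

Retardation factor R = 1 + ρ_b·K_d/n = 1 + 1.66 × 0.28/0.21 = 3.213.
Sorption retards both mechanisms: v_R = v/R = 0.3424 m/day, D_R = D/R = 0.01721 m²/day.
Peak time from v_R²t² + 2D_R t − x² = 0: t = (√(D_R² + v_R²x²) − D_R)/v_R².
√(D_R² + v_R²x²) = √(0.01721² + 0.3424² × 38.0²) = 13.01; v_R² = 0.1172.
t = (13.01 − 0.01721)/0.1172 = 111 days.

111 days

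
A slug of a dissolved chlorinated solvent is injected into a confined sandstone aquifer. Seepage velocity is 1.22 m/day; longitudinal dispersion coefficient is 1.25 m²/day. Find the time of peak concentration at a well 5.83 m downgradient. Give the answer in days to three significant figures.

4.01 days

For the 1D instantaneous-source solution, setting ∂C/∂t = 0 at fixed x gives v²t² + 2Dt − x² = 0, so t = (√(D² + v²x²) − D)/v².
√(D² + v²x²) = √(1.25² + 1.22² × 5.83²) = 7.222; v² = 1.4884.
t = (7.222 − 1.25)/1.4884 = 4.01 days (vs. the pure-advection estimate x/v = 4.78 d).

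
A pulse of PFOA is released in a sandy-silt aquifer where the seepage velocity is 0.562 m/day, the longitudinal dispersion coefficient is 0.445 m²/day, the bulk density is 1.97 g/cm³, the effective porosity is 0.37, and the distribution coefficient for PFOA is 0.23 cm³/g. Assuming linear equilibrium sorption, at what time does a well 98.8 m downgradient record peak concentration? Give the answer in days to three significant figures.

Retardation factor R = 1 + ρ_b·K_d/n = 1 + 1.97 × 0.23/0.37 = 2.225.
Sorption retards both mechanisms: v_R = v/R = 0.2526 m/day, D_R = D/R = 0.2000 m²/day.
Peak time from v_R²t² + 2D_R t − x² = 0: t = (√(D_R² + v_R²x²) − D_R)/v_R².
√(D_R² + v_R²x²) = √(0.2000² + 0.2526² × 98.8²) = 24.96; v_R² = 0.06381.
t = (24.96 − 0.2000)/0.06381 = 388 days.

388 days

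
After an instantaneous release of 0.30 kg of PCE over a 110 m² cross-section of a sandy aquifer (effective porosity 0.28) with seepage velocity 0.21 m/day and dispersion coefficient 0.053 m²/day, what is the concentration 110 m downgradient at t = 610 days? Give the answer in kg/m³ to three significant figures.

For an instantaneous plane source, C(x,t) = M/(n_e·A·√(4πDt)) · exp(−(x−vt)²/(4Dt)), with n_e·A the pore (flow) area.
Plume center vt = 0.21 × 610 = 128.1 m, so the well at 110 m is 18.1 m upgradient of the peak.
√(4πDt) = 20.16 m, giving peak height M/(n_e·A·√(4πDt)) = 0.30/(0.28 × 110 × 20.16) = 0.0004831 kg/m³.
(x−vt)²/(4Dt) = (-18.1)²/(4 × 0.053 × 610) = 2.533; exp(−2.533) = 0.07942.
C = 0.0004831 × 0.07942 = 3.84e-05 kg/m³.

3.84e-05 kg/m³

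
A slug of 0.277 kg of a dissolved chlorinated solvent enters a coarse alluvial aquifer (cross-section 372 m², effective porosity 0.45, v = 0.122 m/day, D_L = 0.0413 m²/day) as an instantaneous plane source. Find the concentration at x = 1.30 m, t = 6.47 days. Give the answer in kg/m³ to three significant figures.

0.000708 kg/m³

For an instantaneous plane source, C(x,t) = M/(n_e·A·√(4πDt)) · exp(−(x−vt)²/(4Dt)), with n_e·A the pore (flow) area.
Plume center vt = 0.122 × 6.47 = 0.78934 m, so the well at 1.30 m is 0.51066 m downgradient of the peak.
√(4πDt) = 1.832 m, giving peak height M/(n_e·A·√(4πDt)) = 0.277/(0.45 × 372 × 1.832) = 0.0009032 kg/m³.
(x−vt)²/(4Dt) = (0.51066)²/(4 × 0.0413 × 6.47) = 0.2440; exp(−0.2440) = 0.7835.
C = 0.0009032 × 0.7835 = 0.000708 kg/m³.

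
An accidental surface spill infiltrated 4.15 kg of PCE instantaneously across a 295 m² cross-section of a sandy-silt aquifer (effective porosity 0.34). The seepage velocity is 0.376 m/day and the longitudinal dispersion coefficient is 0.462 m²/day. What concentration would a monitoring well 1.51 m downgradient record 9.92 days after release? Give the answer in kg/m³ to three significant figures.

For an instantaneous plane source, C(x,t) = M/(n_e·A·√(4πDt)) · exp(−(x−vt)²/(4Dt)), with n_e·A the pore (flow) area.
Plume center vt = 0.376 × 9.92 = 3.72992 m, so the well at 1.51 m is 2.21992 m upgradient of the peak.
√(4πDt) = 7.589 m, giving peak height M/(n_e·A·√(4πDt)) = 4.15/(0.34 × 295 × 7.589) = 0.005452 kg/m³.
(x−vt)²/(4Dt) = (-2.21992)²/(4 × 0.462 × 9.92) = 0.2688; exp(−0.2688) = 0.7643.
C = 0.005452 × 0.7643 = 0.00417 kg/m³.

0.00417 kg/m³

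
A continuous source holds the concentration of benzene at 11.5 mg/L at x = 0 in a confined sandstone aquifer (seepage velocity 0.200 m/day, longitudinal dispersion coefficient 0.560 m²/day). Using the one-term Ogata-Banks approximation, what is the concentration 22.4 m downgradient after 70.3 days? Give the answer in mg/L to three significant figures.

2.00 mg/L

For a continuous step input, C/C₀ ≈ ½·erfc((x−vt)/(2√(Dt))).
vt = 0.200 × 70.3 = 14.06 m and 2√(Dt) = 2√(0.560 × 70.3) = 12.55 m.
Argument (x−vt)/(2√(Dt)) = (22.4 − 14.06)/12.55 = 0.6645; ½·erfc(0.6645) = 0.1737.
C = 11.5 × 0.1737 = 2.00 mg/L.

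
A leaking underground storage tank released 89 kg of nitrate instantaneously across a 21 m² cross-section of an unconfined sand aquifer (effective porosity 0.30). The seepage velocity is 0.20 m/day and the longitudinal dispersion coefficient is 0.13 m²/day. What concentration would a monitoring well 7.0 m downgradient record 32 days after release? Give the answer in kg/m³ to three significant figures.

1.91 kg/m³

For an instantaneous plane source, C(x,t) = M/(n_e·A·√(4πDt)) · exp(−(x−vt)²/(4Dt)), with n_e·A the pore (flow) area.
Plume center vt = 0.20 × 32 = 6.4 m, so the well at 7.0 m is 0.6 m downgradient of the peak.
√(4πDt) = 7.230 m, giving peak height M/(n_e·A·√(4πDt)) = 89/(0.30 × 21 × 7.230) = 1.954 kg/m³.
(x−vt)²/(4Dt) = (0.6)²/(4 × 0.13 × 32) = 0.02163; exp(−0.02163) = 0.9786.
C = 1.954 × 0.9786 = 1.91 kg/m³.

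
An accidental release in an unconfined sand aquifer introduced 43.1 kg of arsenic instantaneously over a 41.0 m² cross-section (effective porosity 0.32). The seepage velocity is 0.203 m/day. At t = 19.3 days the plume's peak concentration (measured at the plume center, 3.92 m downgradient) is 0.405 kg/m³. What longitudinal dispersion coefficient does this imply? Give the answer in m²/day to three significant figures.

At the plume center C_max = M/(n_e·A·√(4πDt)), so D = M²/(4πt·(n_e·A·C_max)²).
n_e·A·C_max = 0.32 × 41.0 × 0.405 = 5.314 kg/m.
D = 43.1²/(4π × 19.3 × 5.314²) = 0.271 m²/day.

0.271 m²/day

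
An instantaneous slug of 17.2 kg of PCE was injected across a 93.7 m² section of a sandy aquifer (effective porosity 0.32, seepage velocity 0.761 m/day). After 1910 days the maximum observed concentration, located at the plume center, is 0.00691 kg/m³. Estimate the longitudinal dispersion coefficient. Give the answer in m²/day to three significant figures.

0.287 m²/day

At the plume center C_max = M/(n_e·A·√(4πDt)), so D = M²/(4πt·(n_e·A·C_max)²).
n_e·A·C_max = 0.32 × 93.7 × 0.00691 = 0.2072 kg/m.
D = 17.2²/(4π × 1910 × 0.2072²) = 0.287 m²/day.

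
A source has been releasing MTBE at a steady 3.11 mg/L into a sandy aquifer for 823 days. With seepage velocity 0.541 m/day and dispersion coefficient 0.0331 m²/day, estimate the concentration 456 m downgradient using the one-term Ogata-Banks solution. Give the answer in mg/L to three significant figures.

For a continuous step input, C/C₀ ≈ ½·erfc((x−vt)/(2√(Dt))).
vt = 0.541 × 823 = 445.243 m and 2√(Dt) = 2√(0.0331 × 823) = 10.44 m.
Argument (x−vt)/(2√(Dt)) = (456 − 445.243)/10.44 = 1.030; ½·erfc(1.030) = 0.07261.
C = 3.11 × 0.07261 = 0.226 mg/L.

0.226 mg/L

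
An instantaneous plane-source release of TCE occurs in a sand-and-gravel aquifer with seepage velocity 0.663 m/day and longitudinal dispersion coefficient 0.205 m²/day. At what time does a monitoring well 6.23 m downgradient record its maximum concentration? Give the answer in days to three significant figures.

For the 1D instantaneous-source solution, setting ∂C/∂t = 0 at fixed x gives v²t² + 2Dt − x² = 0, so t = (√(D² + v²x²) − D)/v².
√(D² + v²x²) = √(0.205² + 0.663² × 6.23²) = 4.136; v² = 0.439569.
t = (4.136 − 0.205)/0.439569 = 8.94 days (vs. the pure-advection estimate x/v = 9.40 d).

8.94 days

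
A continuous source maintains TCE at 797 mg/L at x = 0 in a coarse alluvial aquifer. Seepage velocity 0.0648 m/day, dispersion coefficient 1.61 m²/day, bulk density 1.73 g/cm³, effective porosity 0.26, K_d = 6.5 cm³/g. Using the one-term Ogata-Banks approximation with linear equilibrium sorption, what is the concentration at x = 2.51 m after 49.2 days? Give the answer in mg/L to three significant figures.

Retardation factor R = 1 + ρ_b·K_d/n = 1 + 1.73 × 6.5/0.26 = 44.25.
Sorption retards both mechanisms: v_R = v/R = 0.001464 m/day, D_R = D/R = 0.03638 m²/day.
v_R·t = 0.001464 × 49.2 = 0.0720288 m; 2√(D_R t) = 2.676 m; argument = (2.51 − 0.0720288)/2.676 = 0.9111.
C = C₀ × ½·erfc(0.9111) = 797 × 0.09879 = 78.7 mg/L.

78.7 mg/L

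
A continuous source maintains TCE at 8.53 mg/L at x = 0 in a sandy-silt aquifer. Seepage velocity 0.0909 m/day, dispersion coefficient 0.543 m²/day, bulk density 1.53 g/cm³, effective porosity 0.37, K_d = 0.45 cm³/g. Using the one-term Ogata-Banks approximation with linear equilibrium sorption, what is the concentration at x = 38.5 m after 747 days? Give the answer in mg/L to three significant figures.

1.62 mg/L

Retardation factor R = 1 + ρ_b·K_d/n = 1 + 1.53 × 0.45/0.37 = 2.861.
Sorption retards both mechanisms: v_R = v/R = 0.03177 m/day, D_R = D/R = 0.1898 m²/day.
v_R·t = 0.03177 × 747 = 23.73219 m; 2√(D_R t) = 23.81 m; argument = (38.5 − 23.73219)/23.81 = 0.6202.
C = C₀ × ½·erfc(0.6202) = 8.53 × 0.1902 = 1.62 mg/L.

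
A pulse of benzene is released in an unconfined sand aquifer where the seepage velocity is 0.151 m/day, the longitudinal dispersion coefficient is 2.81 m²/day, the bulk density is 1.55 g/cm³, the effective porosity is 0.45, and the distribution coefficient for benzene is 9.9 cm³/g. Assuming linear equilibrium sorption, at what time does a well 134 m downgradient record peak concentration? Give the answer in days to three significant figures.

27100 days

Retardation factor R = 1 + ρ_b·K_d/n = 1 + 1.55 × 9.9/0.45 = 35.10.
Sorption retards both mechanisms: v_R = v/R = 0.004302 m/day, D_R = D/R = 0.08006 m²/day.
Peak time from v_R²t² + 2D_R t − x² = 0: t = (√(D_R² + v_R²x²) − D_R)/v_R².
√(D_R² + v_R²x²) = √(0.08006² + 0.004302² × 134²) = 0.5820; v_R² = 1.851e-05.
t = (0.5820 − 0.08006)/1.851e-05 = 27100 days.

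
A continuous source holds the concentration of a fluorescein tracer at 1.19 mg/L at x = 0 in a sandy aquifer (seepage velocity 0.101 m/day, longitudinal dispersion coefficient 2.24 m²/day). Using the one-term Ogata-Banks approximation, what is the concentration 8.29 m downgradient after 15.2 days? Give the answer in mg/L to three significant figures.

For a continuous step input, C/C₀ ≈ ½·erfc((x−vt)/(2√(Dt))).
vt = 0.101 × 15.2 = 1.5352 m and 2√(Dt) = 2√(2.24 × 15.2) = 11.67 m.
Argument (x−vt)/(2√(Dt)) = (8.29 − 1.5352)/11.67 = 0.5788; ½·erfc(0.5788) = 0.2065.
C = 1.19 × 0.2065 = 0.246 mg/L.

0.246 mg/L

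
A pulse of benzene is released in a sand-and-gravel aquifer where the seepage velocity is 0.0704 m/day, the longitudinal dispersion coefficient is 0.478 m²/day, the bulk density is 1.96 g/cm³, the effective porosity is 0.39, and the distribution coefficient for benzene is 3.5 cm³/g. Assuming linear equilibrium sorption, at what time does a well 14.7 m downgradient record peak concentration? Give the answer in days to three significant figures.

2480 days

Retardation factor R = 1 + ρ_b·K_d/n = 1 + 1.96 × 3.5/0.39 = 18.59.
Sorption retards both mechanisms: v_R = v/R = 0.003787 m/day, D_R = D/R = 0.02571 m²/day.
Peak time from v_R²t² + 2D_R t − x² = 0: t = (√(D_R² + v_R²x²) − D_R)/v_R².
√(D_R² + v_R²x²) = √(0.02571² + 0.003787² × 14.7²) = 0.06132; v_R² = 1.434e-05.
t = (0.06132 − 0.02571)/1.434e-05 = 2480 days.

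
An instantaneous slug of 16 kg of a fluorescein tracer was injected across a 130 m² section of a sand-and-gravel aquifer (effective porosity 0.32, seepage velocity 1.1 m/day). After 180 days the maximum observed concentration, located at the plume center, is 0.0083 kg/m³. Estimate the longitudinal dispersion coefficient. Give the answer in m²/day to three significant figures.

0.949 m²/day

At the plume center C_max = M/(n_e·A·√(4πDt)), so D = M²/(4πt·(n_e·A·C_max)²).
n_e·A·C_max = 0.32 × 130 × 0.0083 = 0.3453 kg/m.
D = 16²/(4π × 180 × 0.3453²) = 0.949 m²/day.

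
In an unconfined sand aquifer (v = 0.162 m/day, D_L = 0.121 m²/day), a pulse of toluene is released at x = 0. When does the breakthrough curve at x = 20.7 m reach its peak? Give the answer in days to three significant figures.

For the 1D instantaneous-source solution, setting ∂C/∂t = 0 at fixed x gives v²t² + 2Dt − x² = 0, so t = (√(D² + v²x²) − D)/v².
√(D² + v²x²) = √(0.121² + 0.162² × 20.7²) = 3.356; v² = 0.026244.
t = (3.356 − 0.121)/0.026244 = 123 days (vs. the pure-advection estimate x/v = 128 d).

123 days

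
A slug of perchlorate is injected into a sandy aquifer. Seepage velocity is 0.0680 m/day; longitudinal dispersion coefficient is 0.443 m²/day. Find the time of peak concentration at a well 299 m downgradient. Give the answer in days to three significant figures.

4300 days

For the 1D instantaneous-source solution, setting ∂C/∂t = 0 at fixed x gives v²t² + 2Dt − x² = 0, so t = (√(D² + v²x²) − D)/v².
√(D² + v²x²) = √(0.443² + 0.0680² × 299²) = 20.34; v² = 0.004624.
t = (20.34 − 0.443)/0.004624 = 4300 days (vs. the pure-advection estimate x/v = 4400 d).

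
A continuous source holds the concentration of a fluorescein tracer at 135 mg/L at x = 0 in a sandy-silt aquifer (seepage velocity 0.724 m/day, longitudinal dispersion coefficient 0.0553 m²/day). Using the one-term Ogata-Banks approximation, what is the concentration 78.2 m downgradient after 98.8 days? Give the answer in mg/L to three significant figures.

For a continuous step input, C/C₀ ≈ ½·erfc((x−vt)/(2√(Dt))).
vt = 0.724 × 98.8 = 71.5312 m and 2√(Dt) = 2√(0.0553 × 98.8) = 4.675 m.
Argument (x−vt)/(2√(Dt)) = (78.2 − 71.5312)/4.675 = 1.426; ½·erfc(1.426) = 0.02187.
C = 135 × 0.02187 = 2.95 mg/L.

2.95 mg/L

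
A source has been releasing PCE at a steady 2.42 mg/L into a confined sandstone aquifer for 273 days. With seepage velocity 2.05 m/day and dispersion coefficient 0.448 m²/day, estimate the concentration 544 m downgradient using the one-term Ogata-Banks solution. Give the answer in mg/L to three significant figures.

For a continuous step input, C/C₀ ≈ ½·erfc((x−vt)/(2√(Dt))).
vt = 2.05 × 273 = 559.65 m and 2√(Dt) = 2√(0.448 × 273) = 22.12 m.
Argument (x−vt)/(2√(Dt)) = (544 − 559.65)/22.12 = -0.7075; ½·erfc(-0.7075) = 0.8415.
C = 2.42 × 0.8415 = 2.04 mg/L.

2.04 mg/L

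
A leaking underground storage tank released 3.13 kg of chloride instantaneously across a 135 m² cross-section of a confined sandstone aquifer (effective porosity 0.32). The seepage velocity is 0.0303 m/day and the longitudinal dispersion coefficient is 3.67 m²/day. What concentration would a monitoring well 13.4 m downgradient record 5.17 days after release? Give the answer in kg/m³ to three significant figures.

0.000465 kg/m³

For an instantaneous plane source, C(x,t) = M/(n_e·A·√(4πDt)) · exp(−(x−vt)²/(4Dt)), with n_e·A the pore (flow) area.
Plume center vt = 0.0303 × 5.17 = 0.156651 m, so the well at 13.4 m is 13.243349 m downgradient of the peak.
√(4πDt) = 15.44 m, giving peak height M/(n_e·A·√(4πDt)) = 3.13/(0.32 × 135 × 15.44) = 0.004693 kg/m³.
(x−vt)²/(4Dt) = (13.243349)²/(4 × 3.67 × 5.17) = 2.311; exp(−2.311) = 0.09916.
C = 0.004693 × 0.09916 = 0.000465 kg/m³.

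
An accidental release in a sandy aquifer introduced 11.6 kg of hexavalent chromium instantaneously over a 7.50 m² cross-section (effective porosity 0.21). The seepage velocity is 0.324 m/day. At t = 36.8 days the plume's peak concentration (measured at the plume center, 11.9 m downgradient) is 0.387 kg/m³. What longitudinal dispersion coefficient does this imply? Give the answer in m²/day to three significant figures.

At the plume center C_max = M/(n_e·A·√(4πDt)), so D = M²/(4πt·(n_e·A·C_max)²).
n_e·A·C_max = 0.21 × 7.50 × 0.387 = 0.6095 kg/m.
D = 11.6²/(4π × 36.8 × 0.6095²) = 0.783 m²/day.

0.783 m²/day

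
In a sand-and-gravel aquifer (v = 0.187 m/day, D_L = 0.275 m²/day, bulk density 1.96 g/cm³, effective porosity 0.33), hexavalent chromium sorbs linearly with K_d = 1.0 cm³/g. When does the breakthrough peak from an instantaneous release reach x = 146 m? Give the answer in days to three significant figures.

5360 days

Retardation factor R = 1 + ρ_b·K_d/n = 1 + 1.96 × 1.0/0.33 = 6.939.
Sorption retards both mechanisms: v_R = v/R = 0.02695 m/day, D_R = D/R = 0.03963 m²/day.
Peak time from v_R²t² + 2D_R t − x² = 0: t = (√(D_R² + v_R²x²) − D_R)/v_R².
√(D_R² + v_R²x²) = √(0.03963² + 0.02695² × 146²) = 3.935; v_R² = 0.0007263.
t = (3.935 − 0.03963)/0.0007263 = 5360 days.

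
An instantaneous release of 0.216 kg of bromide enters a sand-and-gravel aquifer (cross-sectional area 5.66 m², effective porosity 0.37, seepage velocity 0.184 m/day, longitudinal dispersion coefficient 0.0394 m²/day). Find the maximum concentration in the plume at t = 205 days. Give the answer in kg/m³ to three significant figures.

The peak of an instantaneous 1D plume sits at x = vt; there the Gaussian factor is 1 and C_max = M/(n_e·A·√(4πDt)), where n_e·A is the pore area the mass is dissolved in.
√(4πDt) = √(4π × 0.0394 × 205) = 10.07 m, so C_max = 0.216/(0.37 × 5.66 × 10.07) = 0.0102 kg/m³.

0.0102 kg/m³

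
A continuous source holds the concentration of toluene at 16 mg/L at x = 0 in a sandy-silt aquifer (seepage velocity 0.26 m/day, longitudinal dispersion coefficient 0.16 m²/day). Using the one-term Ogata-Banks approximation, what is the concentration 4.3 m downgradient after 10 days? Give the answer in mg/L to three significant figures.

2.74 mg/L

For a continuous step input, C/C₀ ≈ ½·erfc((x−vt)/(2√(Dt))).
vt = 0.26 × 10 = 2.6 m and 2√(Dt) = 2√(0.16 × 10) = 2.530 m.
Argument (x−vt)/(2√(Dt)) = (4.3 − 2.6)/2.530 = 0.6719; ½·erfc(0.6719) = 0.1710.
C = 16 × 0.1710 = 2.74 mg/L.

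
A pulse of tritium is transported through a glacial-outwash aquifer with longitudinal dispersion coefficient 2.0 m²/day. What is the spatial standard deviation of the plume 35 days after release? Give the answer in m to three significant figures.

Dispersive spreading gives a Gaussian with σ² = 2Dt; advection only shifts the center.
σ = √(2 × 2.0 × 35) = 11.8 m.

11.8 m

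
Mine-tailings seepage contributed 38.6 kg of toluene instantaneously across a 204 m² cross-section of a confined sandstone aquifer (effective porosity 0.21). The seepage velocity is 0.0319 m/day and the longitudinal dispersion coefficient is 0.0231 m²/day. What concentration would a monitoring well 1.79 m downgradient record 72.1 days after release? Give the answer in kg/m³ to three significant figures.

0.189 kg/m³

For an instantaneous plane source, C(x,t) = M/(n_e·A·√(4πDt)) · exp(−(x−vt)²/(4Dt)), with n_e·A the pore (flow) area.
Plume center vt = 0.0319 × 72.1 = 2.29999 m, so the well at 1.79 m is 0.50999 m upgradient of the peak.
√(4πDt) = 4.575 m, giving peak height M/(n_e·A·√(4πDt)) = 38.6/(0.21 × 204 × 4.575) = 0.1969 kg/m³.
(x−vt)²/(4Dt) = (-0.50999)²/(4 × 0.0231 × 72.1) = 0.03904; exp(−0.03904) = 0.9617.
C = 0.1969 × 0.9617 = 0.189 kg/m³.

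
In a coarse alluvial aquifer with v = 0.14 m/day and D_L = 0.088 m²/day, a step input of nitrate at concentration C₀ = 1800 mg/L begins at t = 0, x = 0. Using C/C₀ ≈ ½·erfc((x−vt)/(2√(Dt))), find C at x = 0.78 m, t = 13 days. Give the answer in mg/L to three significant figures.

1360 mg/L

For a continuous step input, C/C₀ ≈ ½·erfc((x−vt)/(2√(Dt))).
vt = 0.14 × 13 = 1.82 m and 2√(Dt) = 2√(0.088 × 13) = 2.139 m.
Argument (x−vt)/(2√(Dt)) = (0.78 − 1.82)/2.139 = -0.4862; ½·erfc(-0.4862) = 0.7541.
C = 1800 × 0.7541 = 1360 mg/L.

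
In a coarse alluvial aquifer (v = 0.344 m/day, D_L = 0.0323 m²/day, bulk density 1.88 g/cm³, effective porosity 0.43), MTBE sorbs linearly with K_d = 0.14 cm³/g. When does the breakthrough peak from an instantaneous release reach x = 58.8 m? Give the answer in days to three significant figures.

275 days

Retardation factor R = 1 + ρ_b·K_d/n = 1 + 1.88 × 0.14/0.43 = 1.612.
Sorption retards both mechanisms: v_R = v/R = 0.2134 m/day, D_R = D/R = 0.02004 m²/day.
Peak time from v_R²t² + 2D_R t − x² = 0: t = (√(D_R² + v_R²x²) − D_R)/v_R².
√(D_R² + v_R²x²) = √(0.02004² + 0.2134² × 58.8²) = 12.55; v_R² = 0.04554.
t = (12.55 − 0.02004)/0.04554 = 275 days.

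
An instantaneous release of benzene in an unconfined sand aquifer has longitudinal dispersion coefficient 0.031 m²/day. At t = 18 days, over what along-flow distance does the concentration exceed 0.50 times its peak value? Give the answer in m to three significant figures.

2.49 m

The plume is Gaussian with σ = √(2Dt) = √(2 × 0.031 × 18) = 1.056 m.
C/C_peak = exp(−Δx²/(2σ²)) = 0.50 ⇒ Δx = σ·√(−2 ln 0.50) = 1.056 × 1.177 = 1.243 m.
Width = 2Δx = 2.49 m.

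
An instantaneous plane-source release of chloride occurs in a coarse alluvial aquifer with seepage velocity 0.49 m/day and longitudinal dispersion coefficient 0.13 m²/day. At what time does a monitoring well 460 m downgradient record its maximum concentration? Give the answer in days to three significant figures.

For the 1D instantaneous-source solution, setting ∂C/∂t = 0 at fixed x gives v²t² + 2Dt − x² = 0, so t = (√(D² + v²x²) − D)/v².
√(D² + v²x²) = √(0.13² + 0.49² × 460²) = 225.4; v² = 0.2401.
t = (225.4 − 0.13)/0.2401 = 938 days (vs. the pure-advection estimate x/v = 939 d).

938 days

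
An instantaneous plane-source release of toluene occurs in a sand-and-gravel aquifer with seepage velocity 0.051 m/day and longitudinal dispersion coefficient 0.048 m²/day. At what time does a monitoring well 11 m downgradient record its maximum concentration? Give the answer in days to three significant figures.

For the 1D instantaneous-source solution, setting ∂C/∂t = 0 at fixed x gives v²t² + 2Dt − x² = 0, so t = (√(D² + v²x²) − D)/v².
√(D² + v²x²) = √(0.048² + 0.051² × 11²) = 0.5630; v² = 0.002601.
t = (0.5630 − 0.048)/0.002601 = 198 days (vs. the pure-advection estimate x/v = 216 d).

198 days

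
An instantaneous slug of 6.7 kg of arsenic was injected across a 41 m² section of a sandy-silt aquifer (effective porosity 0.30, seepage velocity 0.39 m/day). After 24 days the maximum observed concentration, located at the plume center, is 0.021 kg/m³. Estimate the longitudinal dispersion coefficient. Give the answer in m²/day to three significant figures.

2.23 m²/day

At the plume center C_max = M/(n_e·A·√(4πDt)), so D = M²/(4πt·(n_e·A·C_max)²).
n_e·A·C_max = 0.30 × 41 × 0.021 = 0.2583 kg/m.
D = 6.7²/(4π × 24 × 0.2583²) = 2.23 m²/day.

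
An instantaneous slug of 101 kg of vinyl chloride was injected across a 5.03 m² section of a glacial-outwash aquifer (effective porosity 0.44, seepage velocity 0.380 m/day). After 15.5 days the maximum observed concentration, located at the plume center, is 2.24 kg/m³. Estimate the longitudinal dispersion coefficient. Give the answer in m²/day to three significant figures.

2.13 m²/day

At the plume center C_max = M/(n_e·A·√(4πDt)), so D = M²/(4πt·(n_e·A·C_max)²).
n_e·A·C_max = 0.44 × 5.03 × 2.24 = 4.958 kg/m.
D = 101²/(4π × 15.5 × 4.958²) = 2.13 m²/day.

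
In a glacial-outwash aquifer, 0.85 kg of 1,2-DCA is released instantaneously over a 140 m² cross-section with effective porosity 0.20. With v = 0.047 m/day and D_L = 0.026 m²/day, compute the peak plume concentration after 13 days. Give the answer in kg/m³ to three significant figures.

The peak of an instantaneous 1D plume sits at x = vt; there the Gaussian factor is 1 and C_max = M/(n_e·A·√(4πDt)), where n_e·A is the pore area the mass is dissolved in.
√(4πDt) = √(4π × 0.026 × 13) = 2.061 m, so C_max = 0.85/(0.20 × 140 × 2.061) = 0.0147 kg/m³.

0.0147 kg/m³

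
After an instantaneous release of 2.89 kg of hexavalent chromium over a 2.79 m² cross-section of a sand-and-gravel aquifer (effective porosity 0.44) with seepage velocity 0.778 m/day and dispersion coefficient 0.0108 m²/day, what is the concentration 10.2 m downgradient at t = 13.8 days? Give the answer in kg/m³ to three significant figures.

1.06 kg/m³

For an instantaneous plane source, C(x,t) = M/(n_e·A·√(4πDt)) · exp(−(x−vt)²/(4Dt)), with n_e·A the pore (flow) area.
Plume center vt = 0.778 × 13.8 = 10.7364 m, so the well at 10.2 m is 0.5364 m upgradient of the peak.
√(4πDt) = 1.369 m, giving peak height M/(n_e·A·√(4πDt)) = 2.89/(0.44 × 2.79 × 1.369) = 1.720 kg/m³.
(x−vt)²/(4Dt) = (-0.5364)²/(4 × 0.0108 × 13.8) = 0.4826; exp(−0.4826) = 0.6172.
C = 1.720 × 0.6172 = 1.06 kg/m³.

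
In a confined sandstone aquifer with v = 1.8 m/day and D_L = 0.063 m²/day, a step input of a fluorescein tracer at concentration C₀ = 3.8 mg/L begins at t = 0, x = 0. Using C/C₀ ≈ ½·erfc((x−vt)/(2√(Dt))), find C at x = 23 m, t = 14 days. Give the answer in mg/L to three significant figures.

3.61 mg/L

For a continuous step input, C/C₀ ≈ ½·erfc((x−vt)/(2√(Dt))).
vt = 1.8 × 14 = 25.2 m and 2√(Dt) = 2√(0.063 × 14) = 1.878 m.
Argument (x−vt)/(2√(Dt)) = (23 − 25.2)/1.878 = -1.171; ½·erfc(-1.171) = 0.9511.
C = 3.8 × 0.9511 = 3.61 mg/L.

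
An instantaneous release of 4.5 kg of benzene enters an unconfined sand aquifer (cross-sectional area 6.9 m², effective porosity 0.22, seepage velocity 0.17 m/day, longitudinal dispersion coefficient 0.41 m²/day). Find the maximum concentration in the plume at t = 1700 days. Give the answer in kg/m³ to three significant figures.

0.0317 kg/m³

The peak of an instantaneous 1D plume sits at x = vt; there the Gaussian factor is 1 and C_max = M/(n_e·A·√(4πDt)), where n_e·A is the pore area the mass is dissolved in.
√(4πDt) = √(4π × 0.41 × 1700) = 93.59 m, so C_max = 4.5/(0.22 × 6.9 × 93.59) = 0.0317 kg/m³.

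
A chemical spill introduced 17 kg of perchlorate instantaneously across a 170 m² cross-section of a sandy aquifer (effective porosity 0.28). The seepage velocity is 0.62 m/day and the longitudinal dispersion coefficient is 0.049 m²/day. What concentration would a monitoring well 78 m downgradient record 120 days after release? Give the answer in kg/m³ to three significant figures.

0.0239 kg/m³

For an instantaneous plane source, C(x,t) = M/(n_e·A·√(4πDt)) · exp(−(x−vt)²/(4Dt)), with n_e·A the pore (flow) area.
Plume center vt = 0.62 × 120 = 74.4 m, so the well at 78 m is 3.6 m downgradient of the peak.
√(4πDt) = 8.596 m, giving peak height M/(n_e·A·√(4πDt)) = 17/(0.28 × 170 × 8.596) = 0.04155 kg/m³.
(x−vt)²/(4Dt) = (3.6)²/(4 × 0.049 × 120) = 0.5510; exp(−0.5510) = 0.5764.
C = 0.04155 × 0.5764 = 0.0239 kg/m³.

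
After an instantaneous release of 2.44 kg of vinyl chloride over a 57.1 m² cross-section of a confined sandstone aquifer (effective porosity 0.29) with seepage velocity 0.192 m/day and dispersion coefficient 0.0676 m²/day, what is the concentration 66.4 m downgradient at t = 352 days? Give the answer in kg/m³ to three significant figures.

For an instantaneous plane source, C(x,t) = M/(n_e·A·√(4πDt)) · exp(−(x−vt)²/(4Dt)), with n_e·A the pore (flow) area.
Plume center vt = 0.192 × 352 = 67.584 m, so the well at 66.4 m is 1.184 m upgradient of the peak.
√(4πDt) = 17.29 m, giving peak height M/(n_e·A·√(4πDt)) = 2.44/(0.29 × 57.1 × 17.29) = 0.008522 kg/m³.
(x−vt)²/(4Dt) = (-1.184)²/(4 × 0.0676 × 352) = 0.01473; exp(−0.01473) = 0.9854.
C = 0.008522 × 0.9854 = 0.00840 kg/m³.

0.00840 kg/m³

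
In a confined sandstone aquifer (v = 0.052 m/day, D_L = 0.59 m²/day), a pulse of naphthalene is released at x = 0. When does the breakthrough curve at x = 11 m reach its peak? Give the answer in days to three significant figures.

85.7 days

For the 1D instantaneous-source solution, setting ∂C/∂t = 0 at fixed x gives v²t² + 2Dt − x² = 0, so t = (√(D² + v²x²) − D)/v².
√(D² + v²x²) = √(0.59² + 0.052² × 11²) = 0.8218; v² = 0.002704.
t = (0.8218 − 0.59)/0.002704 = 85.7 days (vs. the pure-advection estimate x/v = 212 d).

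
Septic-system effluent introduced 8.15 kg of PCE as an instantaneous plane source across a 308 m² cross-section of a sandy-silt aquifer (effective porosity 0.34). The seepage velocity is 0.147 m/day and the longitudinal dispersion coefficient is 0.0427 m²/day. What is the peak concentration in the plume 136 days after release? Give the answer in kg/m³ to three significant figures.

The peak of an instantaneous 1D plume sits at x = vt; there the Gaussian factor is 1 and C_max = M/(n_e·A·√(4πDt)), where n_e·A is the pore area the mass is dissolved in.
√(4πDt) = √(4π × 0.0427 × 136) = 8.543 m, so C_max = 8.15/(0.34 × 308 × 8.543) = 0.00911 kg/m³.

0.00911 kg/m³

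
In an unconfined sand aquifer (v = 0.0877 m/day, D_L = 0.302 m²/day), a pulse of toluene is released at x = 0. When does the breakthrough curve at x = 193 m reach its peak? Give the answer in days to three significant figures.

For the 1D instantaneous-source solution, setting ∂C/∂t = 0 at fixed x gives v²t² + 2Dt − x² = 0, so t = (√(D² + v²x²) − D)/v².
√(D² + v²x²) = √(0.302² + 0.0877² × 193²) = 16.93; v² = 0.00769129.
t = (16.93 − 0.302)/0.00769129 = 2160 days (vs. the pure-advection estimate x/v = 2200 d).

2160 days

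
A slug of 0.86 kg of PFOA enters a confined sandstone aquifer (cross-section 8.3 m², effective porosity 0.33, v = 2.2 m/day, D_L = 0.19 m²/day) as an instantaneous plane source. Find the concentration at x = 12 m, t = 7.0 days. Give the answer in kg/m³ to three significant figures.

For an instantaneous plane source, C(x,t) = M/(n_e·A·√(4πDt)) · exp(−(x−vt)²/(4Dt)), with n_e·A the pore (flow) area.
Plume center vt = 2.2 × 7.0 = 15.4 m, so the well at 12 m is 3.4 m upgradient of the peak.
√(4πDt) = 4.088 m, giving peak height M/(n_e·A·√(4πDt)) = 0.86/(0.33 × 8.3 × 4.088) = 0.07681 kg/m³.
(x−vt)²/(4Dt) = (-3.4)²/(4 × 0.19 × 7.0) = 2.173; exp(−2.173) = 0.1138.
C = 0.07681 × 0.1138 = 0.00874 kg/m³.

0.00874 kg/m³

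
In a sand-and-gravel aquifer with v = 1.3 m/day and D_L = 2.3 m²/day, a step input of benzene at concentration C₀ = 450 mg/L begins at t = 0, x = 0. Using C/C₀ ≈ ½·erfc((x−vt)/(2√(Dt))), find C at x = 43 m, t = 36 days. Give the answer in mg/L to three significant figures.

For a continuous step input, C/C₀ ≈ ½·erfc((x−vt)/(2√(Dt))).
vt = 1.3 × 36 = 46.8 m and 2√(Dt) = 2√(2.3 × 36) = 18.20 m.
Argument (x−vt)/(2√(Dt)) = (43 − 46.8)/18.20 = -0.2088; ½·erfc(-0.2088) = 0.6161.
C = 450 × 0.6161 = 277 mg/L.

277 mg/L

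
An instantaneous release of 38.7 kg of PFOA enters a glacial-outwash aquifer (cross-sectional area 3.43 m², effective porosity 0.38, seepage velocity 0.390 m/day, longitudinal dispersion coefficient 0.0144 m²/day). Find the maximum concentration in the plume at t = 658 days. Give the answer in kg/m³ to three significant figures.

2.72 kg/m³

The peak of an instantaneous 1D plume sits at x = vt; there the Gaussian factor is 1 and C_max = M/(n_e·A·√(4πDt)), where n_e·A is the pore area the mass is dissolved in.
√(4πDt) = √(4π × 0.0144 × 658) = 10.91 m, so C_max = 38.7/(0.38 × 3.43 × 10.91) = 2.72 kg/m³.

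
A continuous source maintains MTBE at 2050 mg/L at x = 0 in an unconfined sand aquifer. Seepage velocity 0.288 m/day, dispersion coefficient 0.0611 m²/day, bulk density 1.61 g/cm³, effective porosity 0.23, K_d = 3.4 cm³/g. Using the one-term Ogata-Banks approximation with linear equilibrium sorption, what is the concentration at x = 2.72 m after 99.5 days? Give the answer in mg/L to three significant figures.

Retardation factor R = 1 + ρ_b·K_d/n = 1 + 1.61 × 3.4/0.23 = 24.80.
Sorption retards both mechanisms: v_R = v/R = 0.01161 m/day, D_R = D/R = 0.002464 m²/day.
v_R·t = 0.01161 × 99.5 = 1.155195 m; 2√(D_R t) = 0.9903 m; argument = (2.72 − 1.155195)/0.9903 = 1.580.
C = C₀ × ½·erfc(1.580) = 2050 × 0.01273 = 26.1 mg/L.

26.1 mg/L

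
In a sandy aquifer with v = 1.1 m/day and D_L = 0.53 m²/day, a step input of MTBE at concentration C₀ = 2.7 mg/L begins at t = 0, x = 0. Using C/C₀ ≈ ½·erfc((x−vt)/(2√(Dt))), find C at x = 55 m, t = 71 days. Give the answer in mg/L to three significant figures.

For a continuous step input, C/C₀ ≈ ½·erfc((x−vt)/(2√(Dt))).
vt = 1.1 × 71 = 78.1 m and 2√(Dt) = 2√(0.53 × 71) = 12.27 m.
Argument (x−vt)/(2√(Dt)) = (55 − 78.1)/12.27 = -1.883; ½·erfc(-1.883) = 0.9961.
C = 2.7 × 0.9961 = 2.69 mg/L.

2.69 mg/L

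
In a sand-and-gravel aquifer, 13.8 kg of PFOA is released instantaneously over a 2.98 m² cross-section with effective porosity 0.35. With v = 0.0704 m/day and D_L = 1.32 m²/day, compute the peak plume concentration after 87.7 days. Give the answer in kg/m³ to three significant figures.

The peak of an instantaneous 1D plume sits at x = vt; there the Gaussian factor is 1 and C_max = M/(n_e·A·√(4πDt)), where n_e·A is the pore area the mass is dissolved in.
√(4πDt) = √(4π × 1.32 × 87.7) = 38.14 m, so C_max = 13.8/(0.35 × 2.98 × 38.14) = 0.347 kg/m³.

0.347 kg/m³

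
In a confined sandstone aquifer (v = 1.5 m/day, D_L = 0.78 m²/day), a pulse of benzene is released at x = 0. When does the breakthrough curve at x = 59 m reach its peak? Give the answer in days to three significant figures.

39.0 days

For the 1D instantaneous-source solution, setting ∂C/∂t = 0 at fixed x gives v²t² + 2Dt − x² = 0, so t = (√(D² + v²x²) − D)/v².
√(D² + v²x²) = √(0.78² + 1.5² × 59²) = 88.50; v² = 2.25.
t = (88.50 − 0.78)/2.25 = 39.0 days (vs. the pure-advection estimate x/v = 39.3 d).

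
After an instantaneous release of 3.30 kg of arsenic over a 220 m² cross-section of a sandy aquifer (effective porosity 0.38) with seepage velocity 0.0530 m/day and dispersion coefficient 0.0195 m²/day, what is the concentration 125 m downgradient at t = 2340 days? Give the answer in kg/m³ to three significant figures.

0.00164 kg/m³

For an instantaneous plane source, C(x,t) = M/(n_e·A·√(4πDt)) · exp(−(x−vt)²/(4Dt)), with n_e·A the pore (flow) area.
Plume center vt = 0.0530 × 2340 = 124.02 m, so the well at 125 m is 0.98 m downgradient of the peak.
√(4πDt) = 23.95 m, giving peak height M/(n_e·A·√(4πDt)) = 3.30/(0.38 × 220 × 23.95) = 0.001648 kg/m³.
(x−vt)²/(4Dt) = (0.98)²/(4 × 0.0195 × 2340) = 0.005262; exp(−0.005262) = 0.9948.
C = 0.001648 × 0.9948 = 0.00164 kg/m³.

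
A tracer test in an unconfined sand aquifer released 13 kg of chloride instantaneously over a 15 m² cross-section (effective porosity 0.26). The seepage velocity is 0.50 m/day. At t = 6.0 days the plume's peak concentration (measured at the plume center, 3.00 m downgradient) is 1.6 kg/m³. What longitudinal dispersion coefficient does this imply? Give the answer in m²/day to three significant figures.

0.0576 m²/day

At the plume center C_max = M/(n_e·A·√(4πDt)), so D = M²/(4πt·(n_e·A·C_max)²).
n_e·A·C_max = 0.26 × 15 × 1.6 = 6.240 kg/m.
D = 13²/(4π × 6.0 × 6.240²) = 0.0576 m²/day.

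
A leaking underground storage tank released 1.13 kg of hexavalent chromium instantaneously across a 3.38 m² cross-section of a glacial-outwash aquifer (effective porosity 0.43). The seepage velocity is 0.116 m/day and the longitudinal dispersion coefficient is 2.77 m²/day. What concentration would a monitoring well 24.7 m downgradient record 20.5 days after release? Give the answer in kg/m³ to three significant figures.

0.00325 kg/m³

For an instantaneous plane source, C(x,t) = M/(n_e·A·√(4πDt)) · exp(−(x−vt)²/(4Dt)), with n_e·A the pore (flow) area.
Plume center vt = 0.116 × 20.5 = 2.378 m, so the well at 24.7 m is 22.322 m downgradient of the peak.
√(4πDt) = 26.71 m, giving peak height M/(n_e·A·√(4πDt)) = 1.13/(0.43 × 3.38 × 26.71) = 0.02911 kg/m³.
(x−vt)²/(4Dt) = (22.322)²/(4 × 2.77 × 20.5) = 2.194; exp(−2.194) = 0.1115.
C = 0.02911 × 0.1115 = 0.00325 kg/m³.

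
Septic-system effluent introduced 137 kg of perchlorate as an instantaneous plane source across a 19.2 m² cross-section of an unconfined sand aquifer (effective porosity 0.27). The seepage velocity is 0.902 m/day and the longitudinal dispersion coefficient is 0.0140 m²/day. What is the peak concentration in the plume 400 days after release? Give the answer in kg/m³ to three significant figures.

3.15 kg/m³

The peak of an instantaneous 1D plume sits at x = vt; there the Gaussian factor is 1 and C_max = M/(n_e·A·√(4πDt)), where n_e·A is the pore area the mass is dissolved in.
√(4πDt) = √(4π × 0.0140 × 400) = 8.389 m, so C_max = 137/(0.27 × 19.2 × 8.389) = 3.15 kg/m³.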